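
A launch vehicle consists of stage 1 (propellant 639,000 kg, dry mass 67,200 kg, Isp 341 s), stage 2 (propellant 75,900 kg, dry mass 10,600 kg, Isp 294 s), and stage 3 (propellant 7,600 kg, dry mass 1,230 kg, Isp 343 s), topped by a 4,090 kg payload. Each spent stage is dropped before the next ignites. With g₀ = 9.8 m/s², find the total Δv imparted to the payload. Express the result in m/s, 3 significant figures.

Ignition mass of stage 1 = 639,000+67,200 + 75,900+10,600 + 7,600+1,230 + 4,090 = 805,620 kg.
Stage 1: m₀ = 805,620 kg, m_f = 805,620 − 639,000 = 166,620 kg; Δv = 341×9.8×ln(4.835) = 3341.8×1.5759 ≈ 5266 m/s.
Stage 2: m₀ = 99,420 kg, m_f = 99,420 − 75,900 = 23,520 kg; Δv = 294×9.8×ln(4.227) = 2881.2×1.4415 ≈ 4153 m/s.
Stage 3: m₀ = 12,920 kg, m_f = 12,920 − 7,600 = 5,320 kg; Δv = 343×9.8×ln(2.429) = 3361.4×0.8873 ≈ 2983 m/s.
Total Δv = 5266 + 4153 + 2983 = 12402 m/s.

Δv ≈ 12400 m/s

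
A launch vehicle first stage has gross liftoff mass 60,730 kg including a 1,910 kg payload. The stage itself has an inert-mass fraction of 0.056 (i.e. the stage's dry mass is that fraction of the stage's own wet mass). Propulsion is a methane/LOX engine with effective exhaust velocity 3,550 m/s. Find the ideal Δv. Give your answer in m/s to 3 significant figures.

Stage wet mass = m₀ − payload = 60,730 − 1,910 = 58,820 kg.
Stage dry mass = ε × stage wet mass = 0.056 × 58,820 = 3,293.92 kg.
Burnout mass m_f = stage dry + payload = 3,293.92 + 1,910 = 5,203.92 kg.
Δv = v_e · ln(60,730/5,203.92) = 3550.0 × ln(11.67) = 3550.0 × 2.4570 ≈ 8722 m/s.

Δv ≈ 8720 m/s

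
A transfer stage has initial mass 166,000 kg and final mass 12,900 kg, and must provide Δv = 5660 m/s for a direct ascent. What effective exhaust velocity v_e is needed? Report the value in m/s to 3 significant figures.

ln(m₀/m_f) = ln(166000/12900) = ln(12.87) = 2.5548.
Using Δv = v_e ln(m₀/m_f): v_e = Δv / ln(m₀/m_f) = 5660 / 2.5548 = 2215.5 m/s.

v_e ≈ 2220 m/s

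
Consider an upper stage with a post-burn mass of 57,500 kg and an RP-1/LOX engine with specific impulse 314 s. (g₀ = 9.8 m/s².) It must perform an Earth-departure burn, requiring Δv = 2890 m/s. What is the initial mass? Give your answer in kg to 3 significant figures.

v_e = Isp · g₀ = 314 × 9.8 = 3077.2 m/s.
Using Δv = v_e ln(m₀/m_f): m₀/m_f = exp(Δv / v_e) = exp(2890 / 3077.2) = exp(0.9392) = 2.5578.
m₀ = m_f × 2.5578 = 57,500 × 2.5578 = 147,074 kg.

initial mass ≈ 147000 kg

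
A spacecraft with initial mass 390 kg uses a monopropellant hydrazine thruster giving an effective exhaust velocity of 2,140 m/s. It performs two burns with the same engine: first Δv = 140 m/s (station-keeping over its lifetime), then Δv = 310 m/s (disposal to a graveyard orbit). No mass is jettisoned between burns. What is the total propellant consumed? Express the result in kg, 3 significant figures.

total propellant consumed ≈ 74.0 kg

After the first burn: m = 390 × exp(−140/2140.0) = 390 × 0.93667 = 365.301 kg.
After the second burn: m = 365.301 × exp(−310/2140.0) = 365.301 × 0.86514 = 316.037 kg.
Total propellant = m₀ − m_final = 390 − 316.037 = 73.963 kg.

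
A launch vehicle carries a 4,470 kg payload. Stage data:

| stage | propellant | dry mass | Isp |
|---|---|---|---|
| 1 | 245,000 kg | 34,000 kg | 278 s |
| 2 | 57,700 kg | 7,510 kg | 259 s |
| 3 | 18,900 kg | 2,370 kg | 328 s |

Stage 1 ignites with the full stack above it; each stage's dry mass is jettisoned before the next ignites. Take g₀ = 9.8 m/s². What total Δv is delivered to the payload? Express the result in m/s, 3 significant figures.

Ignition mass of stage 1 = 245,000+34,000 + 57,700+7,510 + 18,900+2,370 + 4,470 = 369,950 kg.
Stage 1: m₀ = 369,950 kg, m_f = 369,950 − 245,000 = 124,950 kg; Δv = 278×9.8×ln(2.961) = 2724.4×1.0855 ≈ 2957 m/s.
Stage 2: m₀ = 90,950 kg, m_f = 90,950 − 57,700 = 33,250 kg; Δv = 259×9.8×ln(2.735) = 2538.2×1.0063 ≈ 2554 m/s.
Stage 3: m₀ = 25,740 kg, m_f = 25,740 − 18,900 = 6,840 kg; Δv = 328×9.8×ln(3.763) = 3214.4×1.3253 ≈ 4260 m/s.
Total Δv = 2957 + 2554 + 4260 = 9771 m/s.

Δv ≈ 9770 m/s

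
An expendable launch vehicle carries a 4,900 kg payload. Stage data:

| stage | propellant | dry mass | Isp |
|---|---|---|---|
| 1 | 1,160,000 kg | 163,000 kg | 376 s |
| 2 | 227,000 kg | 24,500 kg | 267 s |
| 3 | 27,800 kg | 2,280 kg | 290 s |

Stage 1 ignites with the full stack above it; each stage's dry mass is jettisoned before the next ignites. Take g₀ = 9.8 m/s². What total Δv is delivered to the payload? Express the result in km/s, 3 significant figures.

Δv ≈ 13.3 km/s

Ignition mass of stage 1 = 1,160,000+163,000 + 227,000+24,500 + 27,800+2,280 + 4,900 = 1,609,480 kg.
Stage 1: m₀ = 1,609,480 kg, m_f = 1,609,480 − 1,160,000 = 449,480 kg; Δv = 376×9.8×ln(3.581) = 3684.8×1.2756 ≈ 4700 m/s.
Stage 2: m₀ = 286,480 kg, m_f = 286,480 − 227,000 = 59,480 kg; Δv = 267×9.8×ln(4.816) = 2616.6×1.5720 ≈ 4113 m/s.
Stage 3: m₀ = 34,980 kg, m_f = 34,980 − 27,800 = 7,180 kg; Δv = 290×9.8×ln(4.872) = 2842.0×1.5835 ≈ 4500 m/s.
Total Δv = 4700 + 4113 + 4500 = 13313 m/s.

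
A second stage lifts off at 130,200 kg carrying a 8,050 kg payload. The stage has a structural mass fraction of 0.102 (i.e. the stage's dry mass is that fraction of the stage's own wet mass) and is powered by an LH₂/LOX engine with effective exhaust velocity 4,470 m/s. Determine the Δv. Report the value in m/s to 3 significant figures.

Δv ≈ 8260 m/s

Stage wet mass = m₀ − payload = 130,200 − 8,050 = 122,150 kg.
Stage dry mass = ε × stage wet mass = 0.102 × 122,150 = 12,459.3 kg.
Burnout mass m_f = stage dry + payload = 12,459.3 + 8,050 = 20,509.3 kg.
Δv = v_e · ln(130,200/20,509.3) = 4470.0 × ln(6.348) = 4470.0 × 1.8482 ≈ 8261 m/s.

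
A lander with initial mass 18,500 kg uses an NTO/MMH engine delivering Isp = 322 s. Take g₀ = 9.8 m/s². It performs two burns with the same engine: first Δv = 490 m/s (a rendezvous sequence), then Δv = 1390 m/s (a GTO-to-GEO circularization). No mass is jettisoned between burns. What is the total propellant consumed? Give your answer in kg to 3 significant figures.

v_e = Isp · g₀ = 322 × 9.8 = 3155.6 m/s.
After the first burn: m = 18500 × exp(−490/3155.6) = 18500 × 0.85618 = 15,839.3 kg.
After the second burn: m = 15,839.3 × exp(−1390/3155.6) = 15,839.3 × 0.64372 = 10,196.1 kg.
Total propellant = m₀ − m_final = 18500 − 10,196.1 = 8,303.9 kg.

total propellant consumed ≈ 8300 kg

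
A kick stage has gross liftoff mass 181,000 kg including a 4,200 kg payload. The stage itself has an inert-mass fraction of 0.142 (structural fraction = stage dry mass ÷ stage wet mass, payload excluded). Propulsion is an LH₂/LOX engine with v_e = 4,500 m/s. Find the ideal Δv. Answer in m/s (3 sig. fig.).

Δv ≈ 8190 m/s

Stage wet mass = m₀ − payload = 181,000 − 4,200 = 176,800 kg.
Stage dry mass = ε × stage wet mass = 0.142 × 176,800 = 25,105.6 kg.
Burnout mass m_f = stage dry + payload = 25,105.6 + 4,200 = 29,305.6 kg.
Δv = v_e · ln(181,000/29,305.6) = 4500.0 × ln(6.176) = 4500.0 × 1.8207 ≈ 8193 m/s.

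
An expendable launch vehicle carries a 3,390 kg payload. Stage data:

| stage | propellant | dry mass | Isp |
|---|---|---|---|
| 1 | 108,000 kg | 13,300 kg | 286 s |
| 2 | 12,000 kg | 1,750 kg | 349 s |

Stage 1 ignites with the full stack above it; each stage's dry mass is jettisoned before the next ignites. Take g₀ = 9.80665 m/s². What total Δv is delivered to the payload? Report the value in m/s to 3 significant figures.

Ignition mass of stage 1 = 108,000+13,300 + 12,000+1,750 + 3,390 = 138,440 kg.
Stage 1: m₀ = 138,440 kg, m_f = 138,440 − 108,000 = 30,440 kg; Δv = 286×9.80665×ln(4.548) = 2804.7×1.5147 ≈ 4248 m/s.
Stage 2: m₀ = 17,140 kg, m_f = 17,140 − 12,000 = 5,140 kg; Δv = 349×9.80665×ln(3.335) = 3422.5×1.2044 ≈ 4122 m/s.
Total Δv = 4248 + 4122 = 8370 m/s.

Δv ≈ 8370 m/s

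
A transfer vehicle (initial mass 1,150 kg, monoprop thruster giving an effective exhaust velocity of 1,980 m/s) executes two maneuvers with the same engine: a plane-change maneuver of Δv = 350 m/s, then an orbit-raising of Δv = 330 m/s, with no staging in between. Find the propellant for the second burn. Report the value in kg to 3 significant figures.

After the first burn: m = 1150 × exp(−350/1980.0) = 1150 × 0.83797 = 963.666 kg.
After the second burn: m = 963.666 × exp(−330/1980.0) = 963.666 × 0.84648 = 815.724 kg.
Second-burn propellant = 963.666 − 815.724 = 147.942 kg.

propellant for the second burn ≈ 148 kg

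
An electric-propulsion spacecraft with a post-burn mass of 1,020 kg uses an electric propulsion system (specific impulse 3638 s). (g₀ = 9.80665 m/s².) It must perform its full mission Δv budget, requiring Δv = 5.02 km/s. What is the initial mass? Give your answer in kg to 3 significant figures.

v_e = Isp · g₀ = 3638 × 9.80665 = 35676.6 m/s.
m₀/m_f = exp(Δv / v_e) = exp(5020 / 35676.6) = exp(0.1407) = 1.1511.
m₀ = m_f × 1.1511 = 1,020 × 1.1511 = 1,174.12 kg.

initial mass ≈ 1170 kg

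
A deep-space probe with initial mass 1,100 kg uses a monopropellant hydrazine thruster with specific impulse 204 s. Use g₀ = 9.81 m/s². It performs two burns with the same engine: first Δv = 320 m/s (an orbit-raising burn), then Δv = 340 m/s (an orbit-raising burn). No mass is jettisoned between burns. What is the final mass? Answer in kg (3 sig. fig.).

final mass ≈ 791 kg

v_e = Isp · g₀ = 204 × 9.81 = 2001.2 m/s.
After the first burn: m = 1100 × exp(−320/2001.2) = 1100 × 0.85223 = 937.453 kg.
After the second burn: m = 937.453 × exp(−340/2001.2) = 937.453 × 0.84375 = 790.976 kg.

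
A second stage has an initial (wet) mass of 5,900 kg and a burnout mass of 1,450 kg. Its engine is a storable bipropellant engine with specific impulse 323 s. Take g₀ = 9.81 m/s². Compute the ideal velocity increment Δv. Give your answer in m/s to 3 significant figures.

Δv ≈ 4450 m/s

v_e = Isp · g₀ = 323 × 9.81 = 3168.6 m/s.
Using Δv = v_e ln(m₀/m_f): Δv = v_e · ln(m₀/m_f) = 3168.6 × ln(4.069) = 3168.6 × 1.4034 ≈ 4446.8 m/s.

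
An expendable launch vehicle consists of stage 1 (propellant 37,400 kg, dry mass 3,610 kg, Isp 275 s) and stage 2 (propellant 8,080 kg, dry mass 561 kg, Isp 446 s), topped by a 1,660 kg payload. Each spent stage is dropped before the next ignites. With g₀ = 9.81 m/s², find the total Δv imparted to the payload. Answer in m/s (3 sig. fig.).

Δv ≈ 10200 m/s

Ignition mass of stage 1 = 37,400+3,610 + 8,080+561 + 1,660 = 51,311 kg.
Stage 1: m₀ = 51,311 kg, m_f = 51,311 − 37,400 = 13,911 kg; Δv = 275×9.81×ln(3.689) = 2697.8×1.3052 ≈ 3521 m/s.
Stage 2: m₀ = 10,301 kg, m_f = 10,301 − 8,080 = 2,221 kg; Δv = 446×9.81×ln(4.638) = 4375.3×1.5343 ≈ 6713 m/s.
Total Δv = 3521 + 6713 = 10234 m/s.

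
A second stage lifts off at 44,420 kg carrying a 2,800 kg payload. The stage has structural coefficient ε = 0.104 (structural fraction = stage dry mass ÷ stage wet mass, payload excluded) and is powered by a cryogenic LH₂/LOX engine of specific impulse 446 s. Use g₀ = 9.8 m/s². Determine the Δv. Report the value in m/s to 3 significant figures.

Stage wet mass = m₀ − payload = 44,420 − 2,800 = 41,620 kg.
Stage dry mass = ε × stage wet mass = 0.104 × 41,620 = 4,328.48 kg.
Burnout mass m_f = stage dry + payload = 4,328.48 + 2,800 = 7,128.48 kg.
v_e = Isp · g₀ = 446 × 9.8 = 4370.8 m/s.
Rocket equation: Δv = v_e · ln(44,420/7,128.48) = 4370.8 × ln(6.231) = 4370.8 × 1.8296 ≈ 7997 m/s.

Δv ≈ 8000 m/s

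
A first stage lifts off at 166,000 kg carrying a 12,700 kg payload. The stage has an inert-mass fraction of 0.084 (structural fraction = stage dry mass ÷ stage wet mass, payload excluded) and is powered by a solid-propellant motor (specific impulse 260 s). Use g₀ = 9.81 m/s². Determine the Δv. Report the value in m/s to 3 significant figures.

Stage wet mass = m₀ − payload = 166,000 − 12,700 = 153,300 kg.
Stage dry mass = ε × stage wet mass = 0.084 × 153,300 = 12,877.2 kg.
Burnout mass m_f = stage dry + payload = 12,877.2 + 12,700 = 25,577.2 kg.
v_e = Isp · g₀ = 260 × 9.81 = 2550.6 m/s.
Δv = v_e · ln(166,000/25,577.2) = 2550.6 × ln(6.49) = 2550.6 × 1.8703 ≈ 4770 m/s.

Δv ≈ 4770 m/s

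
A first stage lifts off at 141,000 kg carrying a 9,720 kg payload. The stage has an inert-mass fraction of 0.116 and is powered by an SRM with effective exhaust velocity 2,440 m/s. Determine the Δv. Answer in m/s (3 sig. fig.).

Δv ≈ 4230 m/s

Stage wet mass = m₀ − payload = 141,000 − 9,720 = 131,280 kg.
Stage dry mass = ε × stage wet mass = 0.116 × 131,280 = 15,228.5 kg.
Burnout mass m_f = stage dry + payload = 15,228.5 + 9,720 = 24,948.5 kg.
Δv = v_e · ln(141,000/24,948.5) = 2440.0 × ln(5.652) = 2440.0 × 1.7319 ≈ 4226 m/s.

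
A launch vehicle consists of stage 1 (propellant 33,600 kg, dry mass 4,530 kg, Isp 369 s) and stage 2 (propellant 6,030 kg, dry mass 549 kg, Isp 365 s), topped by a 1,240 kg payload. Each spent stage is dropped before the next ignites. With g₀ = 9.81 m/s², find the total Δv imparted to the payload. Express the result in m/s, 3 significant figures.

Ignition mass of stage 1 = 33,600+4,530 + 6,030+549 + 1,240 = 45,949 kg.
Stage 1: m₀ = 45,949 kg, m_f = 45,949 − 33,600 = 12,349 kg; Δv = 369×9.81×ln(3.721) = 3619.9×1.3140 ≈ 4756 m/s.
Stage 2: m₀ = 7,819 kg, m_f = 7,819 − 6,030 = 1,789 kg; Δv = 365×9.81×ln(4.371) = 3580.7×1.4749 ≈ 5281 m/s.
Total Δv = 4756 + 5281 = 10037 m/s.

Δv ≈ 10000 m/s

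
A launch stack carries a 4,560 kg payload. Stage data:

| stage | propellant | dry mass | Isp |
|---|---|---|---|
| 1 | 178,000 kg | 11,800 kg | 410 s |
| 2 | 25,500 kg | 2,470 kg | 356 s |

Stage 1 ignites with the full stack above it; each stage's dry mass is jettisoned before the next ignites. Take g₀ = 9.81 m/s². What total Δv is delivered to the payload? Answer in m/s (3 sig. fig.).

Δv ≈ 11800 m/s

Ignition mass of stage 1 = 178,000+11,800 + 25,500+2,470 + 4,560 = 222,330 kg.
Stage 1: m₀ = 222,330 kg, m_f = 222,330 − 178,000 = 44,330 kg; Δv = 410×9.81×ln(5.015) = 4022.1×1.6125 ≈ 6486 m/s.
Stage 2: m₀ = 32,530 kg, m_f = 32,530 − 25,500 = 7,030 kg; Δv = 356×9.81×ln(4.627) = 3492.4×1.5320 ≈ 5350 m/s.
Total Δv = 6486 + 5350 = 11836 m/s.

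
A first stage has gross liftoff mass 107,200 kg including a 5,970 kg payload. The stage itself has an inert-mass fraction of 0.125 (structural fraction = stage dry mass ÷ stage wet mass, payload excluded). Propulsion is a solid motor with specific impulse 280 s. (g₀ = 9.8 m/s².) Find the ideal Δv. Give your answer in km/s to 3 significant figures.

Stage wet mass = m₀ − payload = 107,200 − 5,970 = 101,230 kg.
Stage dry mass = ε × stage wet mass = 0.125 × 101,230 = 12,653.8 kg.
Burnout mass m_f = stage dry + payload = 12,653.8 + 5,970 = 18,623.8 kg.
v_e = Isp · g₀ = 280 × 9.8 = 2744.0 m/s.
Using Δv = v_e ln(m₀/m_f): Δv = v_e · ln(107,200/18,623.8) = 2744.0 × ln(5.756) = 2744.0 × 1.7503 ≈ 4803 m/s.

Δv ≈ 4.80 km/s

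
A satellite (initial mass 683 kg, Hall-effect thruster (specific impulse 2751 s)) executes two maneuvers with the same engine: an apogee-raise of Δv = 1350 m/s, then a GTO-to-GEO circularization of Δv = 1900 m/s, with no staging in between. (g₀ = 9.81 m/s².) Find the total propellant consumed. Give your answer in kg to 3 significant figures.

total propellant consumed ≈ 77.5 kg

v_e = Isp · g₀ = 2751 × 9.81 = 26987.3 m/s.
After the first burn: m = 683 × exp(−1350/26987.3) = 683 × 0.95121 = 649.676 kg.
After the second burn: m = 649.676 × exp(−1900/26987.3) = 649.676 × 0.93202 = 605.511 kg.
Total propellant = m₀ − m_final = 683 − 605.511 = 77.489 kg.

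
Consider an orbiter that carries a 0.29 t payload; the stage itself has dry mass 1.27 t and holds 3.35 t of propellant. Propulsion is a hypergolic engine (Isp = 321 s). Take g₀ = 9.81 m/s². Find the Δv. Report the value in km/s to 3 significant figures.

v_e = Isp · g₀ = 321 × 9.81 = 3149.0 m/s.
m₀ = payload + dry + propellant = 0.29 + 1.27 + 3.35 = 4.91 t.
m_f = payload + dry = 0.29 + 1.27 = 1.56 t.
By the Tsiolkovsky rocket equation, Δv = v_e · ln(m₀/m_f) = 3149.0 × ln(3.147) = 3149.0 × 1.1466 ≈ 3610.6 m/s.

Δv ≈ 3.61 km/s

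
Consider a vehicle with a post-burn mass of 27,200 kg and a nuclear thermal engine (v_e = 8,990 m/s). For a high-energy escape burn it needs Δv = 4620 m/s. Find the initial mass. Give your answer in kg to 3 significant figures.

From the ideal rocket equation, m₀/m_f = exp(Δv / v_e) = exp(4620 / 8990.0) = exp(0.5139) = 1.6718.
m₀ = m_f × 1.6718 = 27,200 × 1.6718 = 45,473 kg.

initial mass ≈ 45500 kg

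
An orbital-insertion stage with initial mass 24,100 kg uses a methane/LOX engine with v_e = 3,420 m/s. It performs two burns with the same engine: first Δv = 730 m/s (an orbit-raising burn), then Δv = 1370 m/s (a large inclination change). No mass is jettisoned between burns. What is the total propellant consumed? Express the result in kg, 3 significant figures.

total propellant consumed ≈ 11100 kg

After the first burn: m = 24100 × exp(−730/3420.0) = 24100 × 0.80779 = 19,467.7 kg.
After the second burn: m = 19,467.7 × exp(−1370/3420.0) = 19,467.7 × 0.66993 = 13,042 kg.
Total propellant = m₀ − m_final = 24100 − 13,042 = 11,058 kg.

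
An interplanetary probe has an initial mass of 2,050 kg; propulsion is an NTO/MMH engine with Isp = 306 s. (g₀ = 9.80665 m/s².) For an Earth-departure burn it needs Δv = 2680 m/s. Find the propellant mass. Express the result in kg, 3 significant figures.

v_e = Isp · g₀ = 306 × 9.80665 = 3000.8 m/s.
From the ideal rocket equation, m₀/m_f = exp(Δv / v_e) = exp(2680 / 3000.8) = exp(0.8931) = 2.4427.
m_f = 2,050 / 2.4427 = 839.235 kg, so propellant = m₀ − m_f = 2,050 − 839.235 = 1,210.765 kg.

propellant mass ≈ 1210 kg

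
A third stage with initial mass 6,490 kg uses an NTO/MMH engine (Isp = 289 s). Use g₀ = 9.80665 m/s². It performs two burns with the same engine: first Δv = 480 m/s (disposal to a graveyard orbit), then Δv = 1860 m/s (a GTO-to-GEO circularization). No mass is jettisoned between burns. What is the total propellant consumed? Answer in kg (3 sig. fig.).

total propellant consumed ≈ 3650 kg

v_e = Isp · g₀ = 289 × 9.80665 = 2834.1 m/s.
After the first burn: m = 6490 × exp(−480/2834.1) = 6490 × 0.84420 = 5,478.86 kg.
After the second burn: m = 5,478.86 × exp(−1860/2834.1) = 5,478.86 × 0.51877 = 2,842.27 kg.
Total propellant = m₀ − m_final = 6490 − 2,842.27 = 3,647.73 kg.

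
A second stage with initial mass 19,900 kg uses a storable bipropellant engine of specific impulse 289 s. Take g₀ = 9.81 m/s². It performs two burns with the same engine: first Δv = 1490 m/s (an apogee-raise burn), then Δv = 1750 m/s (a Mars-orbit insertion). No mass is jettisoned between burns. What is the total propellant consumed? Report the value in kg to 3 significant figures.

v_e = Isp · g₀ = 289 × 9.81 = 2835.1 m/s.
After the first burn: m = 19900 × exp(−1490/2835.1) = 19900 × 0.59123 = 11,765.5 kg.
After the second burn: m = 11,765.5 × exp(−1750/2835.1) = 11,765.5 × 0.53942 = 6,346.55 kg.
Total propellant = m₀ − m_final = 19900 − 6,346.55 = 13,553.45 kg.

total propellant consumed ≈ 13600 kg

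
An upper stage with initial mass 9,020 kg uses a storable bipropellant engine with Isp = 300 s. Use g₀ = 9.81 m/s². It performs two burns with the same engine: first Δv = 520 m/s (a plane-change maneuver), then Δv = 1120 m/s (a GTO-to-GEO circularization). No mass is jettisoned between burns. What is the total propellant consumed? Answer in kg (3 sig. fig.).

v_e = Isp · g₀ = 300 × 9.81 = 2943.0 m/s.
After the first burn: m = 9020 × exp(−520/2943.0) = 9020 × 0.83804 = 7,559.12 kg.
After the second burn: m = 7,559.12 × exp(−1120/2943.0) = 7,559.12 × 0.68348 = 5,166.51 kg.
Total propellant = m₀ − m_final = 9020 − 5,166.51 = 3,853.49 kg.

total propellant consumed ≈ 3850 kg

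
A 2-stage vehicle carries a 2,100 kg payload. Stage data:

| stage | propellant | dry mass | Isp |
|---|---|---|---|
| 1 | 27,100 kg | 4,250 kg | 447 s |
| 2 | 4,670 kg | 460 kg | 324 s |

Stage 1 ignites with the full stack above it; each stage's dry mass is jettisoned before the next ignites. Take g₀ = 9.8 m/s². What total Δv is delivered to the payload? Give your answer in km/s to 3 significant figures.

Δv ≈ 8.61 km/s

Ignition mass of stage 1 = 27,100+4,250 + 4,670+460 + 2,100 = 38,580 kg.
Stage 1: m₀ = 38,580 kg, m_f = 38,580 − 27,100 = 11,480 kg; Δv = 447×9.8×ln(3.361) = 4380.6×1.2121 ≈ 5310 m/s.
Stage 2: m₀ = 7,230 kg, m_f = 7,230 − 4,670 = 2,560 kg; Δv = 324×9.8×ln(2.824) = 3175.2×1.0382 ≈ 3297 m/s.
Total Δv = 5310 + 3297 = 8607 m/s.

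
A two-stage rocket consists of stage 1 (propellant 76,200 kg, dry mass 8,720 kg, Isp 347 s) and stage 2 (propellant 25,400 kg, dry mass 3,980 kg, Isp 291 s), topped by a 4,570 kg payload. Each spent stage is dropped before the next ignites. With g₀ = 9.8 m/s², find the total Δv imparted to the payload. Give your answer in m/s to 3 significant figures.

Δv ≈ 7420 m/s

Ignition mass of stage 1 = 76,200+8,720 + 25,400+3,980 + 4,570 = 118,870 kg.
Stage 1: m₀ = 118,870 kg, m_f = 118,870 − 76,200 = 42,670 kg; Δv = 347×9.8×ln(2.786) = 3400.6×1.0245 ≈ 3484 m/s.
Stage 2: m₀ = 33,950 kg, m_f = 33,950 − 25,400 = 8,550 kg; Δv = 291×9.8×ln(3.971) = 2851.8×1.3790 ≈ 3933 m/s.
Total Δv = 3484 + 3933 = 7417 m/s.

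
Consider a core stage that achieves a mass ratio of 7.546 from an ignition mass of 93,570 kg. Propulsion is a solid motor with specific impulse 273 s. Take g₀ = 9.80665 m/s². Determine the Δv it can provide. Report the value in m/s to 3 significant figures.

Δv ≈ 5410 m/s

v_e = Isp · g₀ = 273 × 9.80665 = 2677.2 m/s.
Δv = v_e · ln(7.546) = 2677.2 × 2.0210 ≈ 5410.7 m/s.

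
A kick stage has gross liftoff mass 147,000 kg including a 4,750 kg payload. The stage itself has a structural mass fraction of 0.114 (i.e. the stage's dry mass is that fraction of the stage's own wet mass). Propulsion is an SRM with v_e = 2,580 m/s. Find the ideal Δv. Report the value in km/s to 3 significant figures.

Stage wet mass = m₀ − payload = 147,000 − 4,750 = 142,250 kg.
Stage dry mass = ε × stage wet mass = 0.114 × 142,250 = 16,216.5 kg.
Burnout mass m_f = stage dry + payload = 16,216.5 + 4,750 = 20,966.5 kg.
Δv = v_e · ln(147,000/20,966.5) = 2580.0 × ln(7.011) = 2580.0 × 1.9475 ≈ 5025 m/s.

Δv ≈ 5.02 km/s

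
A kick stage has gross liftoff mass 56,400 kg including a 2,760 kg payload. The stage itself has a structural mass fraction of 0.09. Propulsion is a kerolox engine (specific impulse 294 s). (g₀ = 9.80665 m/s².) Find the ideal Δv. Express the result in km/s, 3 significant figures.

Stage wet mass = m₀ − payload = 56,400 − 2,760 = 53,640 kg.
Stage dry mass = ε × stage wet mass = 0.09 × 53,640 = 4,827.6 kg.
Burnout mass m_f = stage dry + payload = 4,827.6 + 2,760 = 7,587.6 kg.
v_e = Isp · g₀ = 294 × 9.80665 = 2883.2 m/s.
Rocket equation: Δv = v_e · ln(56,400/7,587.6) = 2883.2 × ln(7.433) = 2883.2 × 2.0060 ≈ 5783 m/s.

Δv ≈ 5.78 km/s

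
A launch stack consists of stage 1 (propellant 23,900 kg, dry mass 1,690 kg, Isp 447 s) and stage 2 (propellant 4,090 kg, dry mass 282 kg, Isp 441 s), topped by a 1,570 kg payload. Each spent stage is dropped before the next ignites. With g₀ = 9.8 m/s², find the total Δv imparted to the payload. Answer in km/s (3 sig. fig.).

Ignition mass of stage 1 = 23,900+1,690 + 4,090+282 + 1,570 = 31,532 kg.
Stage 1: m₀ = 31,532 kg, m_f = 31,532 − 23,900 = 7,632 kg; Δv = 447×9.8×ln(4.132) = 4380.6×1.4187 ≈ 6215 m/s.
Stage 2: m₀ = 5,942 kg, m_f = 5,942 − 4,090 = 1,852 kg; Δv = 441×9.8×ln(3.208) = 4321.8×1.1658 ≈ 5038 m/s.
Total Δv = 6215 + 5038 = 11253 m/s.

Δv ≈ 11.3 km/s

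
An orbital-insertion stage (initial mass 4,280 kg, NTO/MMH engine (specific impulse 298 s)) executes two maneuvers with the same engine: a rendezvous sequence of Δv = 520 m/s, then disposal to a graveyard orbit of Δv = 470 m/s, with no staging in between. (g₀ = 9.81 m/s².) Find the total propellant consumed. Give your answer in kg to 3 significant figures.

v_e = Isp · g₀ = 298 × 9.81 = 2923.4 m/s.
After the first burn: m = 4280 × exp(−520/2923.4) = 4280 × 0.83705 = 3,582.57 kg.
After the second burn: m = 3,582.57 × exp(−470/2923.4) = 3,582.57 × 0.85149 = 3,050.52 kg.
Total propellant = m₀ − m_final = 4280 − 3,050.52 = 1,229.48 kg.

total propellant consumed ≈ 1230 kg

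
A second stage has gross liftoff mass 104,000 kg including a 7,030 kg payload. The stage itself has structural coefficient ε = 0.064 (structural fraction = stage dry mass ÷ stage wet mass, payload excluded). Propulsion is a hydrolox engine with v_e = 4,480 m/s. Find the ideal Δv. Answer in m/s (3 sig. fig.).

Stage wet mass = m₀ − payload = 104,000 − 7,030 = 96,970 kg.
Stage dry mass = ε × stage wet mass = 0.064 × 96,970 = 6,206.08 kg.
Burnout mass m_f = stage dry + payload = 6,206.08 + 7,030 = 13,236.08 kg.
From the ideal rocket equation, Δv = v_e · ln(104,000/13,236.08) = 4480.0 × ln(7.857) = 4480.0 × 2.0614 ≈ 9235 m/s.

Δv ≈ 9240 m/s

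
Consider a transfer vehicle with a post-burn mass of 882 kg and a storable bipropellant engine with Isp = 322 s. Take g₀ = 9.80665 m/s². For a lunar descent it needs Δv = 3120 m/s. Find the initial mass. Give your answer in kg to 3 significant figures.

v_e = Isp · g₀ = 322 × 9.80665 = 3157.7 m/s.
m₀/m_f = exp(Δv / v_e) = exp(3120 / 3157.7) = exp(0.9880) = 2.6860.
m₀ = m_f × 2.6860 = 882 × 2.6860 = 2,369.05 kg.

initial mass ≈ 2370 kg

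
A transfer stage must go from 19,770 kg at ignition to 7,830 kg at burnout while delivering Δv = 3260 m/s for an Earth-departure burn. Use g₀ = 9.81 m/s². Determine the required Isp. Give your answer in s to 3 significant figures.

Isp ≈ 359 s

ln(m₀/m_f) = ln(19770/7830) = ln(2.525) = 0.9262.
From the ideal rocket equation, v_e = Δv / ln(m₀/m_f) = 3260 / 0.9262 = 3519.7 m/s.
Isp = v_e / g₀ = 3519.7 / 9.81 = 358.8 s.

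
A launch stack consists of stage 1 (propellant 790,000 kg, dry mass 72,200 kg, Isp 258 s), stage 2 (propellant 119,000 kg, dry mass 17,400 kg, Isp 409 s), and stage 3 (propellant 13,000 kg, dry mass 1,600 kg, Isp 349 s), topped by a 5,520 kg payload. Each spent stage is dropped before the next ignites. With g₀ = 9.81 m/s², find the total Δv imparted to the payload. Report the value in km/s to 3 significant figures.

Ignition mass of stage 1 = 790,000+72,200 + 119,000+17,400 + 13,000+1,600 + 5,520 = 1,018,720 kg.
Stage 1: m₀ = 1,018,720 kg, m_f = 1,018,720 − 790,000 = 228,720 kg; Δv = 258×9.81×ln(4.454) = 2531.0×1.4938 ≈ 3781 m/s.
Stage 2: m₀ = 156,520 kg, m_f = 156,520 − 119,000 = 37,520 kg; Δv = 409×9.81×ln(4.172) = 4012.3×1.4283 ≈ 5731 m/s.
Stage 3: m₀ = 20,120 kg, m_f = 20,120 − 13,000 = 7,120 kg; Δv = 349×9.81×ln(2.826) = 3423.7×1.0388 ≈ 3557 m/s.
Total Δv = 3781 + 5731 + 3557 = 13069 m/s.

Δv ≈ 13.1 km/s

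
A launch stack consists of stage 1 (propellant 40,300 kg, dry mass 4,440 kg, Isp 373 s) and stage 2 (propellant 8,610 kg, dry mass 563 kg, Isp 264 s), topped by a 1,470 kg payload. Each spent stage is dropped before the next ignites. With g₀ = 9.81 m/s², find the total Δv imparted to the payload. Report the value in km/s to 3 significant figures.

Δv ≈ 9.05 km/s

Ignition mass of stage 1 = 40,300+4,440 + 8,610+563 + 1,470 = 55,383 kg.
Stage 1: m₀ = 55,383 kg, m_f = 55,383 − 40,300 = 15,083 kg; Δv = 373×9.81×ln(3.672) = 3659.1×1.3007 ≈ 4759 m/s.
Stage 2: m₀ = 10,643 kg, m_f = 10,643 − 8,610 = 2,033 kg; Δv = 264×9.81×ln(5.235) = 2589.8×1.6554 ≈ 4287 m/s.
Total Δv = 4759 + 4287 = 9046 m/s.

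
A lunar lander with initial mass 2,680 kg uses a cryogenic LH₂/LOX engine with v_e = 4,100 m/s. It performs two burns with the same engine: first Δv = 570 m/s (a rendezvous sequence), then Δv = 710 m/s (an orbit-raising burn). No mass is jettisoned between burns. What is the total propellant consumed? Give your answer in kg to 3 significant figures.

After the first burn: m = 2680 × exp(−570/4100.0) = 2680 × 0.87021 = 2,332.16 kg.
After the second burn: m = 2,332.16 × exp(−710/4100.0) = 2,332.16 × 0.84099 = 1,961.32 kg.
Total propellant = m₀ − m_final = 2680 − 1,961.32 = 718.68 kg.

total propellant consumed ≈ 719 kg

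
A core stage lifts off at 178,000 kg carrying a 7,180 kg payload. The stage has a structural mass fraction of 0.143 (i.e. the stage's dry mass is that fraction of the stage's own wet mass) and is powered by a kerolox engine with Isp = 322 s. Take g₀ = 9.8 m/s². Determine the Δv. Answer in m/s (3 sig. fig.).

Stage wet mass = m₀ − payload = 178,000 − 7,180 = 170,820 kg.
Stage dry mass = ε × stage wet mass = 0.143 × 170,820 = 24,427.3 kg.
Burnout mass m_f = stage dry + payload = 24,427.3 + 7,180 = 31,607.3 kg.
v_e = Isp · g₀ = 322 × 9.8 = 3155.6 m/s.
From the ideal rocket equation, Δv = v_e · ln(178,000/31,607.3) = 3155.6 × ln(5.632) = 3155.6 × 1.7284 ≈ 5454 m/s.

Δv ≈ 5450 m/s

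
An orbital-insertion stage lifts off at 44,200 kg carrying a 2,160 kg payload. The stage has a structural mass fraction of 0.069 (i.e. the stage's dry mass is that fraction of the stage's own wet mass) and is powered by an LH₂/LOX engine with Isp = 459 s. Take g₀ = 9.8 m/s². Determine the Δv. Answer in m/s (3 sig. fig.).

Stage wet mass = m₀ − payload = 44,200 − 2,160 = 42,040 kg.
Stage dry mass = ε × stage wet mass = 0.069 × 42,040 = 2,900.76 kg.
Burnout mass m_f = stage dry + payload = 2,900.76 + 2,160 = 5,060.76 kg.
v_e = Isp · g₀ = 459 × 9.8 = 4498.2 m/s.
Using Δv = v_e ln(m₀/m_f): Δv = v_e · ln(44,200/5,060.76) = 4498.2 × ln(8.734) = 4498.2 × 2.1672 ≈ 9749 m/s.

Δv ≈ 9750 m/s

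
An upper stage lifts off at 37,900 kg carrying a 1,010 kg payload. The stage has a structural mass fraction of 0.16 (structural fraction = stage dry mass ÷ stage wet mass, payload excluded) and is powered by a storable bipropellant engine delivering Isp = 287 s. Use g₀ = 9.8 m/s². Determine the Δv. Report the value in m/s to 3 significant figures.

Stage wet mass = m₀ − payload = 37,900 − 1,010 = 36,890 kg.
Stage dry mass = ε × stage wet mass = 0.16 × 36,890 = 5,902.4 kg.
Burnout mass m_f = stage dry + payload = 5,902.4 + 1,010 = 6,912.4 kg.
v_e = Isp · g₀ = 287 × 9.8 = 2812.6 m/s.
From the ideal rocket equation, Δv = v_e · ln(37,900/6,912.4) = 2812.6 × ln(5.483) = 2812.6 × 1.7016 ≈ 4786 m/s.

Δv ≈ 4790 m/s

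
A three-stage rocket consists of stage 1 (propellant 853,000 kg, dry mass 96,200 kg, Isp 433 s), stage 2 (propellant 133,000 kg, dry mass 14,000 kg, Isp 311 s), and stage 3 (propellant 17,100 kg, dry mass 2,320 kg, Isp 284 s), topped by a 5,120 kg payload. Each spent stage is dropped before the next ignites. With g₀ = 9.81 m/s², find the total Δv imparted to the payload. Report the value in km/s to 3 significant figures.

Ignition mass of stage 1 = 853,000+96,200 + 133,000+14,000 + 17,100+2,320 + 5,120 = 1,120,740 kg.
Stage 1: m₀ = 1,120,740 kg, m_f = 1,120,740 − 853,000 = 267,740 kg; Δv = 433×9.81×ln(4.186) = 4247.7×1.4317 ≈ 6082 m/s.
Stage 2: m₀ = 171,540 kg, m_f = 171,540 − 133,000 = 38,540 kg; Δv = 311×9.81×ln(4.451) = 3050.9×1.4931 ≈ 4555 m/s.
Stage 3: m₀ = 24,540 kg, m_f = 24,540 − 17,100 = 7,440 kg; Δv = 284×9.81×ln(3.298) = 2786.0×1.1934 ≈ 3325 m/s.
Total Δv = 6082 + 4555 + 3325 = 13962 m/s.

Δv ≈ 14.0 km/s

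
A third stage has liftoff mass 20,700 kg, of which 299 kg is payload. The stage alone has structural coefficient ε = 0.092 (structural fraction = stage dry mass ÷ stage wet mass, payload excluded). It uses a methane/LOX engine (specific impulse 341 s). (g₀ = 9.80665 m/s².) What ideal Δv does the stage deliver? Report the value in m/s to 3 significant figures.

Stage wet mass = m₀ − payload = 20,700 − 299 = 20,401 kg.
Stage dry mass = ε × stage wet mass = 0.092 × 20,401 = 1,876.89 kg.
Burnout mass m_f = stage dry + payload = 1,876.89 + 299 = 2,175.89 kg.
v_e = Isp · g₀ = 341 × 9.80665 = 3344.1 m/s.
Δv = v_e · ln(20,700/2,175.89) = 3344.1 × ln(9.513) = 3344.1 × 2.2527 ≈ 7533 m/s.

Δv ≈ 7530 m/s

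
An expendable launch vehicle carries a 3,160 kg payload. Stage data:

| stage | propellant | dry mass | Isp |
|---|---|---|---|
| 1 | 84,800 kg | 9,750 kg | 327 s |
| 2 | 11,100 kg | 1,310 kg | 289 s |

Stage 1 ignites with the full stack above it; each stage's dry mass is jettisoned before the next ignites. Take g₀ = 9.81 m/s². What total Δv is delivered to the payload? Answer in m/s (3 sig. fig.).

Δv ≈ 8250 m/s

Ignition mass of stage 1 = 84,800+9,750 + 11,100+1,310 + 3,160 = 110,120 kg.
Stage 1: m₀ = 110,120 kg, m_f = 110,120 − 84,800 = 25,320 kg; Δv = 327×9.81×ln(4.349) = 3207.9×1.4700 ≈ 4715 m/s.
Stage 2: m₀ = 15,570 kg, m_f = 15,570 − 11,100 = 4,470 kg; Δv = 289×9.81×ln(3.483) = 2835.1×1.2480 ≈ 3538 m/s.
Total Δv = 4715 + 3538 = 8253 m/s.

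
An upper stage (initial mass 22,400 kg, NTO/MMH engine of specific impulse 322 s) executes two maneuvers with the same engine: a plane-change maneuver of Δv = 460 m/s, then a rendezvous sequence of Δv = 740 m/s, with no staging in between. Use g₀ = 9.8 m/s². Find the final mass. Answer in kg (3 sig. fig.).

final mass ≈ 15300 kg

v_e = Isp · g₀ = 322 × 9.8 = 3155.6 m/s.
After the first burn: m = 22400 × exp(−460/3155.6) = 22400 × 0.86435 = 19,361.4 kg.
After the second burn: m = 19,361.4 × exp(−740/3155.6) = 19,361.4 × 0.79096 = 15,314.1 kg.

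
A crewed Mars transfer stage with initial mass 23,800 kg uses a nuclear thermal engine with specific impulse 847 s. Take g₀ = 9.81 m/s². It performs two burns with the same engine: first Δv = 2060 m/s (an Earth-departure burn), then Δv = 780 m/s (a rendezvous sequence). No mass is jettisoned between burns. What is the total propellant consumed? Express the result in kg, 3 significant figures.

total propellant consumed ≈ 6890 kg

v_e = Isp · g₀ = 847 × 9.81 = 8309.1 m/s.
After the first burn: m = 23800 × exp(−2060/8309.1) = 23800 × 0.78042 = 18,574 kg.
After the second burn: m = 18,574 × exp(−780/8309.1) = 18,574 × 0.91040 = 16,909.8 kg.
Total propellant = m₀ − m_final = 23800 − 16,909.8 = 6,890.2 kg.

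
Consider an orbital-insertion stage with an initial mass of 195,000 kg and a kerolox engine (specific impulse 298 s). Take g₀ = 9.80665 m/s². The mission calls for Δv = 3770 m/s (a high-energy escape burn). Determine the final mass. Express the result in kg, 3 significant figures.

final mass ≈ 53700 kg

v_e = Isp · g₀ = 298 × 9.80665 = 2922.4 m/s.
Rocket equation: m₀/m_f = exp(Δv / v_e) = exp(3770 / 2922.4) = exp(1.2900) = 3.6329.
m_f = m₀ / 3.6329 = 195,000 / 3.6329 = 53,676.1 kg.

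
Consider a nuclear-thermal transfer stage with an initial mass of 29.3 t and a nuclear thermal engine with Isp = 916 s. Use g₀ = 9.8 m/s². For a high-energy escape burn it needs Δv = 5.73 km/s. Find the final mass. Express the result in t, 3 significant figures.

final mass ≈ 15.5 t

v_e = Isp · g₀ = 916 × 9.8 = 8976.8 m/s.
m₀/m_f = exp(Δv / v_e) = exp(5730 / 8976.8) = exp(0.6383) = 1.8933.
m_f = m₀ / 1.8933 = 29.3 / 1.8933 = 15.4756 t.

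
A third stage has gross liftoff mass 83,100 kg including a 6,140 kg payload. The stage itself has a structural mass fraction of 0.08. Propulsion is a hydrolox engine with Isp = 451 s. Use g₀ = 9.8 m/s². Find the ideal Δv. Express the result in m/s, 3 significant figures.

Δv ≈ 8440 m/s

Stage wet mass = m₀ − payload = 83,100 − 6,140 = 76,960 kg.
Stage dry mass = ε × stage wet mass = 0.08 × 76,960 = 6,156.8 kg.
Burnout mass m_f = stage dry + payload = 6,156.8 + 6,140 = 12,296.8 kg.
v_e = Isp · g₀ = 451 × 9.8 = 4419.8 m/s.
Δv = v_e · ln(83,100/12,296.8) = 4419.8 × ln(6.758) = 4419.8 × 1.9107 ≈ 8445 m/s.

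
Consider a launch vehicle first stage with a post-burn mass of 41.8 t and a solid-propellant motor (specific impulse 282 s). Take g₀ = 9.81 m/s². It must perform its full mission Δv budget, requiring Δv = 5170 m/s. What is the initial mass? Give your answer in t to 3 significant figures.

initial mass ≈ 271 t

v_e = Isp · g₀ = 282 × 9.81 = 2766.4 m/s.
m₀/m_f = exp(Δv / v_e) = exp(5170 / 2766.4) = exp(1.8688) = 6.4808.
m₀ = m_f × 6.4808 = 41.8 × 6.4808 = 270.897 t.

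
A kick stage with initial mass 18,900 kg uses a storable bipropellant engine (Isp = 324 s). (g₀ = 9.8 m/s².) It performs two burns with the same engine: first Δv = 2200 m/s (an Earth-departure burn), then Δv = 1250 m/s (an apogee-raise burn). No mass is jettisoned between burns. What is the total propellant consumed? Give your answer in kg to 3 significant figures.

total propellant consumed ≈ 12500 kg

v_e = Isp · g₀ = 324 × 9.8 = 3175.2 m/s.
After the first burn: m = 18900 × exp(−2200/3175.2) = 18900 × 0.50014 = 9,452.65 kg.
After the second burn: m = 9,452.65 × exp(−1250/3175.2) = 9,452.65 × 0.67457 = 6,376.47 kg.
Total propellant = m₀ − m_final = 18900 − 6,376.47 = 12,523.53 kg.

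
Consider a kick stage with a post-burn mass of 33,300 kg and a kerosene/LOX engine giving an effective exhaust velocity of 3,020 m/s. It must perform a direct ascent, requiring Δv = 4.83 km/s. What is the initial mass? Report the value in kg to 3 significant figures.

Rocket equation: m₀/m_f = exp(Δv / v_e) = exp(4830 / 3020.0) = exp(1.5993) = 4.9498.
m₀ = m_f × 4.9498 = 33,300 × 4.9498 = 164,828 kg.

initial mass ≈ 165000 kg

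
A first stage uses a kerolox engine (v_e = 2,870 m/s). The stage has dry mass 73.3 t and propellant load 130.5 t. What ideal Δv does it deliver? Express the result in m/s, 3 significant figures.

m₀ = m_dry + m_prop = 73.3 + 130.5 = 203.8 t.
Rocket equation: Δv = v_e · ln(m₀/m_f) = 2870.0 × ln(2.78) = 2870.0 × 1.0226 ≈ 2934.8 m/s.

Δv ≈ 2930 m/s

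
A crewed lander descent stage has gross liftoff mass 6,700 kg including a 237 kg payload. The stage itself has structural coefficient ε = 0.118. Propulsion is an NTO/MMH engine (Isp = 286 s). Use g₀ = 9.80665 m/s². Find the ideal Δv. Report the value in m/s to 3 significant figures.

Δv ≈ 5340 m/s

Stage wet mass = m₀ − payload = 6,700 − 237 = 6,463 kg.
Stage dry mass = ε × stage wet mass = 0.118 × 6,463 = 762.634 kg.
Burnout mass m_f = stage dry + payload = 762.634 + 237 = 999.634 kg.
v_e = Isp · g₀ = 286 × 9.80665 = 2804.7 m/s.
Using Δv = v_e ln(m₀/m_f): Δv = v_e · ln(6,700/999.634) = 2804.7 × ln(6.702) = 2804.7 × 1.9025 ≈ 5336 m/s.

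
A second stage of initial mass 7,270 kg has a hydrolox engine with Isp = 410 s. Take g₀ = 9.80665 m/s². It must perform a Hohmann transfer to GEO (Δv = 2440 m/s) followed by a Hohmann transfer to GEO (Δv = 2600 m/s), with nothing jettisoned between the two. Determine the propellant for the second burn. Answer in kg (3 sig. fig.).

propellant for the second burn ≈ 1890 kg

v_e = Isp · g₀ = 410 × 9.80665 = 4020.7 m/s.
After the first burn: m = 7270 × exp(−2440/4020.7) = 7270 × 0.54506 = 3,962.59 kg.
After the second burn: m = 3,962.59 × exp(−2600/4020.7) = 3,962.59 × 0.52380 = 2,075.6 kg.
Second-burn propellant = 3,962.59 − 2,075.6 = 1,886.99 kg.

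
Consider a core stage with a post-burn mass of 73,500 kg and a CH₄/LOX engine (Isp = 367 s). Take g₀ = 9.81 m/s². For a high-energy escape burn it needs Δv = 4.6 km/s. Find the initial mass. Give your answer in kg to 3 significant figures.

initial mass ≈ 264000 kg

v_e = Isp · g₀ = 367 × 9.81 = 3600.3 m/s.
m₀/m_f = exp(Δv / v_e) = exp(4600 / 3600.3) = exp(1.2777) = 3.5883.
m₀ = m_f × 3.5883 = 73,500 × 3.5883 = 263,740 kg.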